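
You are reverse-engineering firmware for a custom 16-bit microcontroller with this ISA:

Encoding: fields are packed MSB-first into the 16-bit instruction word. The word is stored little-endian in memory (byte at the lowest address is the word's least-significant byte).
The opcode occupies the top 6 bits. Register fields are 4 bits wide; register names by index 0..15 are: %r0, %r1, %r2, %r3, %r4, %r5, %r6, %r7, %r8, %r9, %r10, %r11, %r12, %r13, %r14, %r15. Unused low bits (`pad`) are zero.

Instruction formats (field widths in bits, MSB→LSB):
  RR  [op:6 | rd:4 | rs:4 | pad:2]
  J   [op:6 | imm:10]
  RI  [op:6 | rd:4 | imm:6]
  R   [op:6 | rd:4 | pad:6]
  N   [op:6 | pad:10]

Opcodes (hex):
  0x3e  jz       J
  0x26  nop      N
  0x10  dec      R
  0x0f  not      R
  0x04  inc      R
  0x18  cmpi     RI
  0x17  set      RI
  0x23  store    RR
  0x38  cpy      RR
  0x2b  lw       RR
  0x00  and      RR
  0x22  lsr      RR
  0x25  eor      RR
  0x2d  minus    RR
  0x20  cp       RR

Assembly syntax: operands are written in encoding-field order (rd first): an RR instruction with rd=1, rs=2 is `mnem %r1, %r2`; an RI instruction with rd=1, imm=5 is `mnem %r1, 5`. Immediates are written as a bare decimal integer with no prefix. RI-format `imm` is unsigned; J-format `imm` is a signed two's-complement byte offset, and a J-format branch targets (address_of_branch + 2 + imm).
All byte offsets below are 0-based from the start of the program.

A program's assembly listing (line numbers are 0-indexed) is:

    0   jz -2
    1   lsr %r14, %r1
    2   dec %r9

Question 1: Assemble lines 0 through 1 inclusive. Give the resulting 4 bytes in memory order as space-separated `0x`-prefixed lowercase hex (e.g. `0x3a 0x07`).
line 0 (jz): pack op=0x3e:6|imm=-2:10 = 0xfbfe; little→ fe fb
line 1 (lsr): pack op=0x22:6|rd=14:4|rs=1:4|pad=0:2 = 0x8b84; little→ 84 8b

0xfe 0xfb 0x84 0x8b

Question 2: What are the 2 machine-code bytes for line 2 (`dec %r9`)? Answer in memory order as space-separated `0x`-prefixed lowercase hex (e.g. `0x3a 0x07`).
line 2 (dec): pack op=0x10:6|rd=9:4|pad=0:6 = 0x4240; little→ 40 42

0x40 0x42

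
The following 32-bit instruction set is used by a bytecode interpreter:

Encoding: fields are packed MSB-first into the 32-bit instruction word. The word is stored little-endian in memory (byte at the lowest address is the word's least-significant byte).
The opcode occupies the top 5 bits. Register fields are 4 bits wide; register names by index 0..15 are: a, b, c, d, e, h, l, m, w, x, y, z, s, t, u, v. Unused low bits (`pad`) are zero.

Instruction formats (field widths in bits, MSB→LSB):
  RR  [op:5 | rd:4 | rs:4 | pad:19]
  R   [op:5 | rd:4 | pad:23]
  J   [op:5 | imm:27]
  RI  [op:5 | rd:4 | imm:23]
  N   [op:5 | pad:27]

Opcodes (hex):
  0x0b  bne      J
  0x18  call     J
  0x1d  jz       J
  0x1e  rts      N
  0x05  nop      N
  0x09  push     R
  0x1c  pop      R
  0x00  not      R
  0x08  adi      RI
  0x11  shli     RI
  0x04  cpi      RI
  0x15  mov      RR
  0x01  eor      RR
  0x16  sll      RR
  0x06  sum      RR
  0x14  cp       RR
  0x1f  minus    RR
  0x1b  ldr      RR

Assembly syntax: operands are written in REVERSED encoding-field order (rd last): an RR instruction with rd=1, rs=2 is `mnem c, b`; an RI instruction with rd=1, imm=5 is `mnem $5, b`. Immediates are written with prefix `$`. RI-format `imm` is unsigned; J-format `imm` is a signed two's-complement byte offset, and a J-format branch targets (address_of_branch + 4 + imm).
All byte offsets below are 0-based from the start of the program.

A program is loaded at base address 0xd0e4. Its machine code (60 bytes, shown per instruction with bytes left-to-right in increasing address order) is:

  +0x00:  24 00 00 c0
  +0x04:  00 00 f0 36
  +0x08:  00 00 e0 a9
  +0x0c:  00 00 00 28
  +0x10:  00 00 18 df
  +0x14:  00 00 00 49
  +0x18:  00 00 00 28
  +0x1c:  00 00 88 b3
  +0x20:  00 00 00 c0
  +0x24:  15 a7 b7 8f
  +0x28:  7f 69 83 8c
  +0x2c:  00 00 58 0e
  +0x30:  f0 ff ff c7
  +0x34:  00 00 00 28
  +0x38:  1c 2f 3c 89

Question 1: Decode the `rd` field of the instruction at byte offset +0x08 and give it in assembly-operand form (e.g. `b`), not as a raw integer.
d

@+08  little-endian(00 00 e0 a9) = 0xa9e00000
  op=0xa9e00000>>27=0x15 ⇒ mov (RR)
  rd: (w>>23)&0xf=0x3 → d
  rs: (w>>19)&0xf=0xc → s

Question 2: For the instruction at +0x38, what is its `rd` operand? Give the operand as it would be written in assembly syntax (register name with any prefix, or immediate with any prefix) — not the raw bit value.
off 0x38: read 1c 2f 3c 89 as little → 0x893c2f1c
  opcode bits[31:27]=0x11: shli/RI
  rd: (w>>23)&0xf=0x2 → c
  imm: (w>>0)&0x7fffff=0x3c2f1c → $3944220

c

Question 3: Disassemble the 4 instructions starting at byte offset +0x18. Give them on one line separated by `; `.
@+18  little-endian(00 00 00 28) = 0x28000000
  top 5b → 0x5 → nop [N]
@+1c  little-endian(00 00 88 b3) = 0xb3880000
  top 5b → 0x16 → sll [RR]
  rd: (w>>23)&0xf=0x7 → m
  rs: (w>>19)&0xf=0x1 → b
@+20  little-endian(00 00 00 c0) = 0xc0000000
  top 5b → 0x18 → call [J]
  imm: (w>>0)&0x7ffffff=0x0 → $0
@+24  little-endian(15 a7 b7 8f) = 0x8fb7a715
  top 5b → 0x11 → shli [RI]
  rd: (w>>23)&0xf=0xf → v
  imm: (w>>0)&0x7fffff=0x37a715 → $3647253

nop; sll b, m; call $0; shli $3647253, v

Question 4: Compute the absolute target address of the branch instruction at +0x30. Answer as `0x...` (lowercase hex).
@+30  little-endian(f0 ff ff c7) = 0xc7fffff0
  opcode bits[31:27]=0x18: call/J
  [26:0] imm=134217712 (s27→-16) = $-16
  target = base 0xd0e4 + off 0x30 + 4 + imm -16 = 0xd108

0xd108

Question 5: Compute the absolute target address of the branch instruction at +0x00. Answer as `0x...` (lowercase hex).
@+00  little-endian(24 00 00 c0) = 0xc0000024
  top 5b → 0x18 → call [J]
  [26:0] imm=36 = $36
  target = base 0xd0e4 + off 0x00 + 4 + imm 36 = 0xd10c

0xd10c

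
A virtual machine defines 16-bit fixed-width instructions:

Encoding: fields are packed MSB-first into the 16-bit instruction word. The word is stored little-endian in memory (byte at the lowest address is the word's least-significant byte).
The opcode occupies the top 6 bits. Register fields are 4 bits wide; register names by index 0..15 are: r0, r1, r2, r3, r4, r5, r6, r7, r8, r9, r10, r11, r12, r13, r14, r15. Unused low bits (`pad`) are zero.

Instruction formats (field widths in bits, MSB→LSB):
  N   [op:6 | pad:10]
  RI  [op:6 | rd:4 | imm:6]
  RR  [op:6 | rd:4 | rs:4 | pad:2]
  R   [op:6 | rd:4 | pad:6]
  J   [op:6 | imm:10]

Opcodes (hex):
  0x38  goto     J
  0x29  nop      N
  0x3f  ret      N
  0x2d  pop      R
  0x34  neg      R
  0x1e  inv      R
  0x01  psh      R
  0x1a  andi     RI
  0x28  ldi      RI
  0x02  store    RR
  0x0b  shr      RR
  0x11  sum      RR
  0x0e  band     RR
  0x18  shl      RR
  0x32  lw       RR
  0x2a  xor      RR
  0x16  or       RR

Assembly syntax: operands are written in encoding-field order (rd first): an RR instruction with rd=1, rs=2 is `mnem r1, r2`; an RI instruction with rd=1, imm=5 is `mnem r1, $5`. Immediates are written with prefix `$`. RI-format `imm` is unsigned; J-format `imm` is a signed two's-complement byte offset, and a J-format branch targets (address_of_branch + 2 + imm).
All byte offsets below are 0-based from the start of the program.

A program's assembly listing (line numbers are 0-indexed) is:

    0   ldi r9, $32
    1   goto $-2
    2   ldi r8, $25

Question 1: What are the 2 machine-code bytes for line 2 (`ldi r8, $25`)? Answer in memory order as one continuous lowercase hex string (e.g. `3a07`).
2. ldi fields op=0x28:6|rd=8:4|imm=25:6 → word a219h → 19 a2

19a2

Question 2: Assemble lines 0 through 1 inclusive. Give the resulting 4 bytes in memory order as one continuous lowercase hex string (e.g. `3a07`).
line 0 (ldi): pack op=0x28:6|rd=9:4|imm=32:6 = 0xa260; little→ 60 a2
line 1 (goto): pack op=0x38:6|imm=-2:10 = 0xe3fe; little→ fe e3

60a2fee3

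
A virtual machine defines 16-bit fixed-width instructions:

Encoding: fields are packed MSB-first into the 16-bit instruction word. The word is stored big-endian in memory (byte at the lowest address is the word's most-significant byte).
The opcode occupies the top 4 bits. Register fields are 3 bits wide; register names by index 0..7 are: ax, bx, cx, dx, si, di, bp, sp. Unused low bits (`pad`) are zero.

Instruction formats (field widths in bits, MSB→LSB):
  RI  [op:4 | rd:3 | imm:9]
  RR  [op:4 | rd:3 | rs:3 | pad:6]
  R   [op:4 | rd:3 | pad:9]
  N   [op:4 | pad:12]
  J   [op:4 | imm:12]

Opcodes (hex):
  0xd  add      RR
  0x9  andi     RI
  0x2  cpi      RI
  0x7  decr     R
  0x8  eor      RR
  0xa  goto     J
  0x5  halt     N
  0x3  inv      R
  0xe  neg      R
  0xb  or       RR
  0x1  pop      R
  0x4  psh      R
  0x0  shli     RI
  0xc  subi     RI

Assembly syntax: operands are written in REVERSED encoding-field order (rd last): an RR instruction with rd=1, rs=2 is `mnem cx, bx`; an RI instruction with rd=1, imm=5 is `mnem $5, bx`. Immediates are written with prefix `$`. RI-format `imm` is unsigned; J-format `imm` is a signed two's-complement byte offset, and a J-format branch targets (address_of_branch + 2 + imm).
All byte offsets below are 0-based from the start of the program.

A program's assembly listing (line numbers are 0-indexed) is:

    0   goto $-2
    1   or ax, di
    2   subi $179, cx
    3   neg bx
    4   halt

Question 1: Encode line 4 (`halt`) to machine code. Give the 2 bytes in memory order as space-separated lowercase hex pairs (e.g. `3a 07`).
4. halt fields op=0x5:4|pad=0:12 → word 5000h → 50 00

50 00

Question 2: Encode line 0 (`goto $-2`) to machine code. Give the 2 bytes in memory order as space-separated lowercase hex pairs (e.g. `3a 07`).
af fe

0. goto fields op=0xa:4|imm=-2:12 → word affeh → af fe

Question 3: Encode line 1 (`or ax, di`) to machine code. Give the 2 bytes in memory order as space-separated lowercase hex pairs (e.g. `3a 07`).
L1: or op=0xb:4|rd=5:3|rs=0:3|pad=0:6 ⇒ 0xba00 ⇒ big ba 00

ba 00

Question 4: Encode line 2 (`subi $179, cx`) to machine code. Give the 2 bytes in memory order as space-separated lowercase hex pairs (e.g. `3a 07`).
c4 b3

L2: subi op=0xc:4|rd=2:3|imm=179:9 ⇒ 0xc4b3 ⇒ big c4 b3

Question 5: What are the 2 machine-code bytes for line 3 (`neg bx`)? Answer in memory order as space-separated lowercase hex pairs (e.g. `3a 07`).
e2 00

line 3 (neg): pack op=0xe:4|rd=1:3|pad=0:9 = 0xe200; big→ e2 00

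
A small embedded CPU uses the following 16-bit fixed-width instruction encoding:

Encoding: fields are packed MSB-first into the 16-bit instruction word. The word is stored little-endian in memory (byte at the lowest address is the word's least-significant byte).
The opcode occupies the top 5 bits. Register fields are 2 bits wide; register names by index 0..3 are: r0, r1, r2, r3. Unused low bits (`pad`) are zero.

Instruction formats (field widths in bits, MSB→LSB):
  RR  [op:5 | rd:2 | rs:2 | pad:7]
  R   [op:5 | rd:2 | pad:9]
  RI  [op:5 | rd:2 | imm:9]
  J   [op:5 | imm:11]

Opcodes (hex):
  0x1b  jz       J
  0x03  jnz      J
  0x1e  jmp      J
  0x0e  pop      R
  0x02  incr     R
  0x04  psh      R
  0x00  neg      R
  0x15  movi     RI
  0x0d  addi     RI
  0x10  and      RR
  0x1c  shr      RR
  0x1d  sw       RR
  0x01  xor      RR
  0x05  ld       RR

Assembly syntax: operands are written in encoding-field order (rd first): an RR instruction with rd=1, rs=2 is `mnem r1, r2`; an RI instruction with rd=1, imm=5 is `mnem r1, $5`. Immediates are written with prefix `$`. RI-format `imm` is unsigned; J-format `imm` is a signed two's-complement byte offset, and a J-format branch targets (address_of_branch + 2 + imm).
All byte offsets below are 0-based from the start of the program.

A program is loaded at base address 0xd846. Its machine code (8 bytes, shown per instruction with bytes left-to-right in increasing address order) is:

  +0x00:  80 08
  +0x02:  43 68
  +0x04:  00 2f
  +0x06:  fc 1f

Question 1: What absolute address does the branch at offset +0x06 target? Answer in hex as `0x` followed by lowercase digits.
@+06  little-endian(fc 1f) = 0x1ffc
  opcode bits[15:11]=0x3: jnz/J
  imm@[10:0]=0x7fc (s11→-4) ⇒ $-4
  target = base 0xd846 + off 0x06 + 2 + imm -4 = 0xd84a

0xd84a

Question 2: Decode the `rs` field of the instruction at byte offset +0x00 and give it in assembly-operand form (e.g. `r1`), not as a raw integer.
[00] 80 08 → 0x0880
  opcode bits[15:11]=0x1: xor/RR
  rd@[10:9]=0x0 ⇒ r0
  rs@[8:7]=0x1 ⇒ r1

r1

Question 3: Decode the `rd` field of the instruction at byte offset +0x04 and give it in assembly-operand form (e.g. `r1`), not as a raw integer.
r3

+0x04: 00 2f ⇒ word 0x2f00 (little)
  op=0x2f00>>11=0x5 ⇒ ld (RR)
  [10:9] rd=3 = r3
  [8:7] rs=2 = r2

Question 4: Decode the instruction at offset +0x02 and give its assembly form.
addi r0, $67

+0x02: 43 68 ⇒ word 0x6843 (little)
  op=0x6843>>11=0xd ⇒ addi (RI)
  rd: (w>>9)&0x3=0x0 → r0
  imm: (w>>0)&0x1ff=0x43 → $67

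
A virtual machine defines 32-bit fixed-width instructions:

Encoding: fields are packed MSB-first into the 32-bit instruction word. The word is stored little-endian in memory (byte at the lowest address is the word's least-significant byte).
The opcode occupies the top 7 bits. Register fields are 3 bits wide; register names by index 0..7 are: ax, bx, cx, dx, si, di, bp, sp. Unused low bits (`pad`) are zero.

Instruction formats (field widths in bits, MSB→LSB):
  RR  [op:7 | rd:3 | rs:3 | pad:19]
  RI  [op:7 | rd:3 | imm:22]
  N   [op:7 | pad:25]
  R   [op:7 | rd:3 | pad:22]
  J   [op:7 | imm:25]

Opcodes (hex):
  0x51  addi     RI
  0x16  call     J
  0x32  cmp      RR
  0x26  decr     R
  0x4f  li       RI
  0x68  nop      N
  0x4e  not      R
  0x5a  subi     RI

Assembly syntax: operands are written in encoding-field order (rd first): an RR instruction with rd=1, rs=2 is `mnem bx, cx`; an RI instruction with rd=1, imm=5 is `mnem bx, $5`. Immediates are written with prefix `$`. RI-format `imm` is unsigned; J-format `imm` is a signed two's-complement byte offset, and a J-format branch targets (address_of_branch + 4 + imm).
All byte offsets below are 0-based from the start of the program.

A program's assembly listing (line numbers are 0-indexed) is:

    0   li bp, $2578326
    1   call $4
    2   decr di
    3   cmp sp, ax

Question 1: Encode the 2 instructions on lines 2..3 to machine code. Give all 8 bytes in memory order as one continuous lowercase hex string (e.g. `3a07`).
L2: decr op=0x26:7|rd=5:3|pad=0:22 ⇒ 0x4d400000 ⇒ little 00 00 40 4d
L3: cmp op=0x32:7|rd=7:3|rs=0:3|pad=0:19 ⇒ 0x65c00000 ⇒ little 00 00 c0 65

0000404d0000c065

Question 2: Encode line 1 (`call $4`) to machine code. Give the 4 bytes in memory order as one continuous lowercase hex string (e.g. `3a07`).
0400002c

line 1 (call): pack op=0x16:7|imm=4:25 = 0x2c000004; little→ 04 00 00 2c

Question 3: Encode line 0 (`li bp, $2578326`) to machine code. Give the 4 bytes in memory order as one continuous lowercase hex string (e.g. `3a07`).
9657a79f

line 0 (li): pack op=0x4f:7|rd=6:3|imm=2578326:22 = 0x9fa75796; little→ 96 57 a7 9f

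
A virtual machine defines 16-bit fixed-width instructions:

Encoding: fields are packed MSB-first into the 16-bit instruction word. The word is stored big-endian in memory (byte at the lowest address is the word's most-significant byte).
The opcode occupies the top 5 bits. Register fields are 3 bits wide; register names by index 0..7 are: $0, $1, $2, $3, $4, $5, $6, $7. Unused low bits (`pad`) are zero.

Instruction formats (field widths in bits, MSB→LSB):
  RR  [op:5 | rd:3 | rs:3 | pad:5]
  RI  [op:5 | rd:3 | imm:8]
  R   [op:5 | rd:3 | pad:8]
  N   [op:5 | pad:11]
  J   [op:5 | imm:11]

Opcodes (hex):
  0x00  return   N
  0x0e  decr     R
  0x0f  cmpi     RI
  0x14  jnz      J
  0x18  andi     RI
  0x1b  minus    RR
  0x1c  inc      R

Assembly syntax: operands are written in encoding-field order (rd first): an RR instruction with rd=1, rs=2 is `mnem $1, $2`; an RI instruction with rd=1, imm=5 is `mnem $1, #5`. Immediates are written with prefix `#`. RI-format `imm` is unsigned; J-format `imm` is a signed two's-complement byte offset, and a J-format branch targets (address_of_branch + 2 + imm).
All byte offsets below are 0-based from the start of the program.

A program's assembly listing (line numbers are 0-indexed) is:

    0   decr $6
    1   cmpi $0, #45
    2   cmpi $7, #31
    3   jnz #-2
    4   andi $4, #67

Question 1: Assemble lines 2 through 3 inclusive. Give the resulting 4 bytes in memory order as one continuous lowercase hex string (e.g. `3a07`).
2. cmpi fields op=0xf:5|rd=7:3|imm=31:8 → word 7f1fh → 7f 1f
3. jnz fields op=0x14:5|imm=-2:11 → word a7feh → a7 fe

7f1fa7fe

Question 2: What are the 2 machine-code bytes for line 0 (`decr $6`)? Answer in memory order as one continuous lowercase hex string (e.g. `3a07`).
7600

L0: decr op=0xe:5|rd=6:3|pad=0:8 ⇒ 0x7600 ⇒ big 76 00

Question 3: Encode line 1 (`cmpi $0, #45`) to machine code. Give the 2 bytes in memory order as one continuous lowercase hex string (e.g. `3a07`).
line 1 (cmpi): pack op=0xf:5|rd=0:3|imm=45:8 = 0x782d; big→ 78 2d

782d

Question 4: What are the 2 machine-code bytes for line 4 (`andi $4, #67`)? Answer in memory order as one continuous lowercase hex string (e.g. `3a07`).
c443

L4: andi op=0x18:5|rd=4:3|imm=67:8 ⇒ 0xc443 ⇒ big c4 43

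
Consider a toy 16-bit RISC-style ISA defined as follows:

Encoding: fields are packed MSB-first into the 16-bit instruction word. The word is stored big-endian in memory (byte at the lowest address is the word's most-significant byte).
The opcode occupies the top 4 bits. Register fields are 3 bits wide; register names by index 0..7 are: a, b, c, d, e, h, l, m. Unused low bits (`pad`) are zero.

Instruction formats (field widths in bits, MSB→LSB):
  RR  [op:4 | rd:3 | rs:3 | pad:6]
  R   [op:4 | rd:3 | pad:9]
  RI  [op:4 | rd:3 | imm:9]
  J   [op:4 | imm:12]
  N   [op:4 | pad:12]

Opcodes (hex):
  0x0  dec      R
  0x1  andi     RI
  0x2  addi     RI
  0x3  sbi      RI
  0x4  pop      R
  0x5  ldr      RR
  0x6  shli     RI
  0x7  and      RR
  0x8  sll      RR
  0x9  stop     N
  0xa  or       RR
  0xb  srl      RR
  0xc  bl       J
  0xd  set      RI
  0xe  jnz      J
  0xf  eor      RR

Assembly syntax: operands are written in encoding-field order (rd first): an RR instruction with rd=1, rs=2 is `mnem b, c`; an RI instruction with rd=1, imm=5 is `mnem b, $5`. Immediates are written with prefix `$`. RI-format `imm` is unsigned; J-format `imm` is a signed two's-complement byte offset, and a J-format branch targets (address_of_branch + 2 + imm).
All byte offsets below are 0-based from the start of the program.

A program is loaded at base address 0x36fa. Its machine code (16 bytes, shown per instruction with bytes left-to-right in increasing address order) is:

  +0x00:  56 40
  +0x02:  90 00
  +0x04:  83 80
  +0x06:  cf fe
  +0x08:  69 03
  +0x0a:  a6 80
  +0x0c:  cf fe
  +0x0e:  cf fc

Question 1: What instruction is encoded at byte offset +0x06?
bl $-2

@+06  big-endian(cf fe) = 0xcffe
  top 4b → 0xc → bl [J]
  imm: (w>>0)&0xfff=0xffe (s12→-2) → $-2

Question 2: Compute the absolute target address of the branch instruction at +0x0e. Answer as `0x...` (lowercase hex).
0x3706

[0e] cf fc → 0xcffc
  op=0xcffc>>12=0xc ⇒ bl (J)
  imm: (w>>0)&0xfff=0xffc (s12→-4) → $-4
  target = base 0x36fa + off 0x0e + 2 + imm -4 = 0x3706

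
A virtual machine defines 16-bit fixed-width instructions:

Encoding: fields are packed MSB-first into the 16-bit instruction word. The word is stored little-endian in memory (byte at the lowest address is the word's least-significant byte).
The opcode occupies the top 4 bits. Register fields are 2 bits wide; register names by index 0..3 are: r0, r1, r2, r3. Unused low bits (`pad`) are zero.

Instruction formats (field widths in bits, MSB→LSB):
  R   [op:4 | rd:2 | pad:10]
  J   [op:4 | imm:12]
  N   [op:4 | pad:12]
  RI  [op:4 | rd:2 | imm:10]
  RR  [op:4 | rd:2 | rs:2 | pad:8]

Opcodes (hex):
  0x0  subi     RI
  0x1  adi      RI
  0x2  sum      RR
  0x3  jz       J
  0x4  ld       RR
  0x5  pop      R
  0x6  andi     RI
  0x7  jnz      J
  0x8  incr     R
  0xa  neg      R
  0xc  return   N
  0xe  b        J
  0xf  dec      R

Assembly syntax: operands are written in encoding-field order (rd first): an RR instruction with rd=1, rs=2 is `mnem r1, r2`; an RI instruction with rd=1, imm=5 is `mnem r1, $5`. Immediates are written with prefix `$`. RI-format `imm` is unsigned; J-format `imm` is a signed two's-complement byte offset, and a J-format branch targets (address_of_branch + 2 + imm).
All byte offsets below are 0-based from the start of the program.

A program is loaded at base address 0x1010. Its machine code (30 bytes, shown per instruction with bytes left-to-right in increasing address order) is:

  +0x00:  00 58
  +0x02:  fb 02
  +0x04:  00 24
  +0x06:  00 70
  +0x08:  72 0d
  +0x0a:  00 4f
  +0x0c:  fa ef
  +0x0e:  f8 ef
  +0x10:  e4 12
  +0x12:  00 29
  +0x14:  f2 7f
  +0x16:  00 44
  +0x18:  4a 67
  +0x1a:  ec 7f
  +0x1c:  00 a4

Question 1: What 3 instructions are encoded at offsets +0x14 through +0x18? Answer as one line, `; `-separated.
jnz $-14; ld r1, r0; andi r1, $842

@+14  little-endian(f2 7f) = 0x7ff2
  top 4b → 0x7 → jnz [J]
  imm: (w>>0)&0xfff=0xff2 (s12→-14) → $-14
@+16  little-endian(00 44) = 0x4400
  top 4b → 0x4 → ld [RR]
  rd: (w>>10)&0x3=0x1 → r1
  rs: (w>>8)&0x3=0x0 → r0
@+18  little-endian(4a 67) = 0x674a
  top 4b → 0x6 → andi [RI]
  rd: (w>>10)&0x3=0x1 → r1
  imm: (w>>0)&0x3ff=0x34a → $842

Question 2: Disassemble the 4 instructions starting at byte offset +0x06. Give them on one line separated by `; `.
[06] 00 70 → 0x7000
  opcode bits[15:12]=0x7: jnz/J
  [11:0] imm=0 = $0
[08] 72 0d → 0x0d72
  opcode bits[15:12]=0x0: subi/RI
  [11:10] rd=3 = r3
  [9:0] imm=370 = $370
[0a] 00 4f → 0x4f00
  opcode bits[15:12]=0x4: ld/RR
  [11:10] rd=3 = r3
  [9:8] rs=3 = r3
[0c] fa ef → 0xeffa
  opcode bits[15:12]=0xe: b/J
  [11:0] imm=4090 (s12→-6) = $-6

jnz $0; subi r3, $370; ld r3, r3; b $-6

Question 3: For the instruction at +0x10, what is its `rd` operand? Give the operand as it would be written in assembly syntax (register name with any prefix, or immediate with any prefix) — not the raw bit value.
@+10  little-endian(e4 12) = 0x12e4
  op=0x12e4>>12=0x1 ⇒ adi (RI)
  rd@[11:10]=0x0 ⇒ r0
  imm@[9:0]=0x2e4 ⇒ $740

r0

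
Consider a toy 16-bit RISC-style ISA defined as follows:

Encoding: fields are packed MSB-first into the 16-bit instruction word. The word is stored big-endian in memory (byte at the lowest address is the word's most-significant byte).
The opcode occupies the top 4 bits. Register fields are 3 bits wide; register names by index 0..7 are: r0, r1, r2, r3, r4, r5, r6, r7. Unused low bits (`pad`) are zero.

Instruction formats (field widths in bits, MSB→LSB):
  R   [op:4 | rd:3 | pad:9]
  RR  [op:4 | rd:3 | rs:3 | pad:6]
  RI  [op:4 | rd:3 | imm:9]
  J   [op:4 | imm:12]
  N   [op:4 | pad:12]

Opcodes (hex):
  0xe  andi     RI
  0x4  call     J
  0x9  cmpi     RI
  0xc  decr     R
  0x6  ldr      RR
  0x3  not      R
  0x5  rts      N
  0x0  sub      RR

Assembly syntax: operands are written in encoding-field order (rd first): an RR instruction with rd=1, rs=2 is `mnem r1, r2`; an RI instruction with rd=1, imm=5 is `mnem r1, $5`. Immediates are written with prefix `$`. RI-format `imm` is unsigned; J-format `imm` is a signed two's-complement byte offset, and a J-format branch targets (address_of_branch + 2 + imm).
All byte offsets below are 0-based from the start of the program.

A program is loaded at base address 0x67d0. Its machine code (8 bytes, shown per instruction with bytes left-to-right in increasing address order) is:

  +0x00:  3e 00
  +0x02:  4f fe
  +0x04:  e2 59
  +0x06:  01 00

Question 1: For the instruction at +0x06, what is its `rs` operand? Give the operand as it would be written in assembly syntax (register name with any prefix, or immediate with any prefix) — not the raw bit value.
[06] 01 00 → 0x0100
  op=0x0100>>12=0x0 ⇒ sub (RR)
  rd: (w>>9)&0x7=0x0 → r0
  rs: (w>>6)&0x7=0x4 → r4

r4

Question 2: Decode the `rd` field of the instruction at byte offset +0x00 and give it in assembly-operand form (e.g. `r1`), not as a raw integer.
+0x00: 3e 00 ⇒ word 0x3e00 (big)
  op=0x3e00>>12=0x3 ⇒ not (R)
  [11:9] rd=7 = r7

r7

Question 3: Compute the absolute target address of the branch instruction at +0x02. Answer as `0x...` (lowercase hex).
0x67d2

off 0x02: read 4f fe as big → 0x4ffe
  top 4b → 0x4 → call [J]
  imm@[11:0]=0xffe (s12→-2) ⇒ $-2
  target = base 0x67d0 + off 0x02 + 2 + imm -2 = 0x67d2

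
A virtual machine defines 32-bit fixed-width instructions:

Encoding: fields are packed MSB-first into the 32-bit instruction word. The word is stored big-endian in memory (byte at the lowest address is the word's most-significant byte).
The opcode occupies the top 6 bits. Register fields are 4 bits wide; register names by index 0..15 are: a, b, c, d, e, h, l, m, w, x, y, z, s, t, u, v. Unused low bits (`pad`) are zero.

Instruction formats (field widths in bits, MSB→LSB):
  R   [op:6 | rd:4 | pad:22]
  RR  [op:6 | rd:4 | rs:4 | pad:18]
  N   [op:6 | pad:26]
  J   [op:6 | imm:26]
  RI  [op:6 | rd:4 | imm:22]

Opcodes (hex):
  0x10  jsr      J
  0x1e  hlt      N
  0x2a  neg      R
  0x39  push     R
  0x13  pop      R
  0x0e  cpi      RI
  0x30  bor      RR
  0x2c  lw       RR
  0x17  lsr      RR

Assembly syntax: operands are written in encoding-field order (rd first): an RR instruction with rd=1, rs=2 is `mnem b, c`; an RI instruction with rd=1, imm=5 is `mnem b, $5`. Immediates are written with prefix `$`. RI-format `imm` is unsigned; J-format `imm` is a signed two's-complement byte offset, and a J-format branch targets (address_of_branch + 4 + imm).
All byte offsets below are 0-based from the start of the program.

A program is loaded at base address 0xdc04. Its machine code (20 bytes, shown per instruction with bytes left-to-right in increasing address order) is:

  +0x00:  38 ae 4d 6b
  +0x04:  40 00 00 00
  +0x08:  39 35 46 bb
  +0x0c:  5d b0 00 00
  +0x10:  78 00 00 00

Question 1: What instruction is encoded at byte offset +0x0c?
lsr l, s

off 0x0c: read 5d b0 00 00 as big → 0x5db00000
  opcode bits[31:26]=0x17: lsr/RR
  rd: (w>>22)&0xf=0x6 → l
  rs: (w>>18)&0xf=0xc → s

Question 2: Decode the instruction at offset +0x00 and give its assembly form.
cpi c, $3034475

@+00  big-endian(38 ae 4d 6b) = 0x38ae4d6b
  top 6b → 0xe → cpi [RI]
  rd: (w>>22)&0xf=0x2 → c
  imm: (w>>0)&0x3fffff=0x2e4d6b → $3034475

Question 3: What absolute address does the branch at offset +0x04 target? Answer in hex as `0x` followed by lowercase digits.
0xdc0c

@+04  big-endian(40 00 00 00) = 0x40000000
  opcode bits[31:26]=0x10: jsr/J
  imm@[25:0]=0x0 ⇒ $0
  target = base 0xdc04 + off 0x04 + 4 + imm 0 = 0xdc0c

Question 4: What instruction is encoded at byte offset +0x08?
+0x08: 39 35 46 bb ⇒ word 0x393546bb (big)
  op=0x393546bb>>26=0xe ⇒ cpi (RI)
  rd@[25:22]=0x4 ⇒ e
  imm@[21:0]=0x3546bb ⇒ $3491515

cpi e, $3491515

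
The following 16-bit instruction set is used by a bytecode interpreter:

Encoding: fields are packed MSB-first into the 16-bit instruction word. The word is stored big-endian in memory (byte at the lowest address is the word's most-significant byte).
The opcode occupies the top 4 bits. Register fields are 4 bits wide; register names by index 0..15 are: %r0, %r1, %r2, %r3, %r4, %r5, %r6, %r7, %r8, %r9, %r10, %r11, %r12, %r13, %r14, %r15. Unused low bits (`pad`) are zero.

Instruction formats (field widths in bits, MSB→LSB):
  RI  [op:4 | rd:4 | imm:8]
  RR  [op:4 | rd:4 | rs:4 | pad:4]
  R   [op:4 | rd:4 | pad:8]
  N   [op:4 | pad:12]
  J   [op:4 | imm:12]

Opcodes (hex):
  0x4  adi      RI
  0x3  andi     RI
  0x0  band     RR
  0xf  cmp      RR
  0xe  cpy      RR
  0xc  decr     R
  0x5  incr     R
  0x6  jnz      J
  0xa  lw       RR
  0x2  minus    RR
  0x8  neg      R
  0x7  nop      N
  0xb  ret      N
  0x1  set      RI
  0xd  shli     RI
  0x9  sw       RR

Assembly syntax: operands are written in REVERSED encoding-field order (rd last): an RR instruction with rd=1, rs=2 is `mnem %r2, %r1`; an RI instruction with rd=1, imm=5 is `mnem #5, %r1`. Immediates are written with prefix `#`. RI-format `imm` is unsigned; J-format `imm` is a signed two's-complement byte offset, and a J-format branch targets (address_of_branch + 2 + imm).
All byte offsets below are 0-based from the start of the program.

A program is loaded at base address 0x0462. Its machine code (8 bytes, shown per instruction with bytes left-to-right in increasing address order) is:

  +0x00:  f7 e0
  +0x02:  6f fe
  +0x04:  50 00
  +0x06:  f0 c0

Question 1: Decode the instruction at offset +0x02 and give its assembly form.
jnz #-2

off 0x02: read 6f fe as big → 0x6ffe
  opcode bits[15:12]=0x6: jnz/J
  [11:0] imm=4094 (s12→-2) = #-2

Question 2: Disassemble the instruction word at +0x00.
cmp %r14, %r7

[00] f7 e0 → 0xf7e0
  op=0xf7e0>>12=0xf ⇒ cmp (RR)
  rd: (w>>8)&0xf=0x7 → %r7
  rs: (w>>4)&0xf=0xe → %r14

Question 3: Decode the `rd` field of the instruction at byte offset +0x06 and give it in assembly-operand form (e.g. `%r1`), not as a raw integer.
@+06  big-endian(f0 c0) = 0xf0c0
  op=0xf0c0>>12=0xf ⇒ cmp (RR)
  rd: (w>>8)&0xf=0x0 → %r0
  rs: (w>>4)&0xf=0xc → %r12

%r0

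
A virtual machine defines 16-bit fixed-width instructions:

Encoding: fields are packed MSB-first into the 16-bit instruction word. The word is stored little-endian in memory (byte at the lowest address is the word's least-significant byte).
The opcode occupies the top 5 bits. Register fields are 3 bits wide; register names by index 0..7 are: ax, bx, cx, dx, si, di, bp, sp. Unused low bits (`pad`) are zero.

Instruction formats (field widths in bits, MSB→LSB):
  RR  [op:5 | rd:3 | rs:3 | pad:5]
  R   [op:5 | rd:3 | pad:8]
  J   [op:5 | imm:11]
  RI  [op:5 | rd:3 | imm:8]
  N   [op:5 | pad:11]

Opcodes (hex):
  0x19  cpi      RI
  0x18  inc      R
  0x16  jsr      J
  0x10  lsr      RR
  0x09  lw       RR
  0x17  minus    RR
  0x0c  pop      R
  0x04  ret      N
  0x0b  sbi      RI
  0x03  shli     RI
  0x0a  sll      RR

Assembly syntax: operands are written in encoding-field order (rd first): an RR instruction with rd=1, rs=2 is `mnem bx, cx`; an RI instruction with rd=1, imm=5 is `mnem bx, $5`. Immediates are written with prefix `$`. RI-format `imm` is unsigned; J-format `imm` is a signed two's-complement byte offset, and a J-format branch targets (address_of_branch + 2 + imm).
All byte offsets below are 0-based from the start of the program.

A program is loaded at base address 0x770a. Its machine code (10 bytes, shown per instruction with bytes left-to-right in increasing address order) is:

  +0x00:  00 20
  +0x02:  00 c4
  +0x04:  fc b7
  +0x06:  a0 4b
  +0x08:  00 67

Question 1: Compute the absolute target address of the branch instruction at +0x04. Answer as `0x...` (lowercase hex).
0x770c

@+04  little-endian(fc b7) = 0xb7fc
  opcode bits[15:11]=0x16: jsr/J
  imm: (w>>0)&0x7ff=0x7fc (s11→-4) → $-4
  target = base 0x770a + off 0x04 + 2 + imm -4 = 0x770c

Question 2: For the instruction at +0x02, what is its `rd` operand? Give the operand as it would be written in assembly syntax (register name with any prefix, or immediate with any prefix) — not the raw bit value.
[02] 00 c4 → 0xc400
  op=0xc400>>11=0x18 ⇒ inc (R)
  rd: (w>>8)&0x7=0x4 → si

si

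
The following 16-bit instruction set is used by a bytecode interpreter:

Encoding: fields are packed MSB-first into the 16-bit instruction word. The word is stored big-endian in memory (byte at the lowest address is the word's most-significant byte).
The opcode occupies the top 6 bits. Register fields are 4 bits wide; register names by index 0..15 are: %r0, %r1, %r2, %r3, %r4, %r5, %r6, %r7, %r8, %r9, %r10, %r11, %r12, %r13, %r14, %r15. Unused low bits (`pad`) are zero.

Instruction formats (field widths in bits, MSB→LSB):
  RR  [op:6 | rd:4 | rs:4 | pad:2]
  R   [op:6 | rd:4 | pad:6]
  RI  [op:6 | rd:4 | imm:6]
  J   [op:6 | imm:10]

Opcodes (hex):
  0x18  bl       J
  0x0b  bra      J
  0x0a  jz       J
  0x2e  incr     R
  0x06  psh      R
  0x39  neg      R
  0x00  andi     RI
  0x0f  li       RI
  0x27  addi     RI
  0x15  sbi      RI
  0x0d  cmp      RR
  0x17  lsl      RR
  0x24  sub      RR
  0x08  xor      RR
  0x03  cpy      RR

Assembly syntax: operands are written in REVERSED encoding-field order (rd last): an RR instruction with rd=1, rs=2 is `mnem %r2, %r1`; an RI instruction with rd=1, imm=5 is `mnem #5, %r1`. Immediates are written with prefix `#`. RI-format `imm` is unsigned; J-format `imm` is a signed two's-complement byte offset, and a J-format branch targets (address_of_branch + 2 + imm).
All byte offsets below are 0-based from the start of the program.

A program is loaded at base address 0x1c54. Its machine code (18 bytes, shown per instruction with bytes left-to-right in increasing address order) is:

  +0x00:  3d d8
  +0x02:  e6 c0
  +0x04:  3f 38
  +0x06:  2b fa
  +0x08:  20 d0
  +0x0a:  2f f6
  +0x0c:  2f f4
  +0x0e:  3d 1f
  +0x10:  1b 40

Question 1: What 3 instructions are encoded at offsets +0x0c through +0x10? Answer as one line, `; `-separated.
bra #-12; li #31, %r4; psh %r13

@+0c  big-endian(2f f4) = 0x2ff4
  top 6b → 0xb → bra [J]
  [9:0] imm=1012 (s10→-12) = #-12
@+0e  big-endian(3d 1f) = 0x3d1f
  top 6b → 0xf → li [RI]
  [9:6] rd=4 = %r4
  [5:0] imm=31 = #31
@+10  big-endian(1b 40) = 0x1b40
  top 6b → 0x6 → psh [R]
  [9:6] rd=13 = %r13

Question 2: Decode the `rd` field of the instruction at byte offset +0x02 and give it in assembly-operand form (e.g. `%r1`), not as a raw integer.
+0x02: e6 c0 ⇒ word 0xe6c0 (big)
  top 6b → 0x39 → neg [R]
  rd@[9:6]=0xb ⇒ %r11

%r11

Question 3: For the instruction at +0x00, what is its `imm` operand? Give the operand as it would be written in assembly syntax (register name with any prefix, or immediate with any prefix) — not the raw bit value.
+0x00: 3d d8 ⇒ word 0x3dd8 (big)
  top 6b → 0xf → li [RI]
  rd: (w>>6)&0xf=0x7 → %r7
  imm: (w>>0)&0x3f=0x18 → #24

#24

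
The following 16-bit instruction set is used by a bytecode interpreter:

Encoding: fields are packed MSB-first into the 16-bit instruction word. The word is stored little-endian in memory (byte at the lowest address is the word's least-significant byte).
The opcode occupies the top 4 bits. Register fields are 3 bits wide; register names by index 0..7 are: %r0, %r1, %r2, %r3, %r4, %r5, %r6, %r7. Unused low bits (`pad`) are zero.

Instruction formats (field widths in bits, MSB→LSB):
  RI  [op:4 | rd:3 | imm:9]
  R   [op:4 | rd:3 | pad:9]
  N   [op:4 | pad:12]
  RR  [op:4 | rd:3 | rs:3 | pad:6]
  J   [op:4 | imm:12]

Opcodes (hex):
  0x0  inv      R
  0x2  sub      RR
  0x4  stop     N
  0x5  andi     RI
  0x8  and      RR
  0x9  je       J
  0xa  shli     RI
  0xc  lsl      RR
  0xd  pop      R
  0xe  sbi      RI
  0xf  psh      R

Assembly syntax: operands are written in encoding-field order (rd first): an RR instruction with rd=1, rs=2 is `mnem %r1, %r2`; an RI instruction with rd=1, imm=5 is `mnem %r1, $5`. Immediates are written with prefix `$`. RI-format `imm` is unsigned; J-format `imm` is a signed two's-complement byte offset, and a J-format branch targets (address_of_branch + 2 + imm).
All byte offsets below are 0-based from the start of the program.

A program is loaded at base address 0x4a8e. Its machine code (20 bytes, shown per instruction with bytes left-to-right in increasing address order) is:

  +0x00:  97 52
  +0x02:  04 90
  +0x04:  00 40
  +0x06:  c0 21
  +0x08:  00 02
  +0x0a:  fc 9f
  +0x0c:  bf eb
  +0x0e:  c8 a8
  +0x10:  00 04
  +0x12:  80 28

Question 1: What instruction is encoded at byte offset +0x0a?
off 0x0a: read fc 9f as little → 0x9ffc
  opcode bits[15:12]=0x9: je/J
  imm: (w>>0)&0xfff=0xffc (s12→-4) → $-4

je $-4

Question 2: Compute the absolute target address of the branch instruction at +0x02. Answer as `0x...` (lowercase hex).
[02] 04 90 → 0x9004
  top 4b → 0x9 → je [J]
  [11:0] imm=4 = $4
  target = base 0x4a8e + off 0x02 + 2 + imm 4 = 0x4a96

0x4a96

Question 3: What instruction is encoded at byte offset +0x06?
sub %r0, %r7

off 0x06: read c0 21 as little → 0x21c0
  op=0x21c0>>12=0x2 ⇒ sub (RR)
  rd@[11:9]=0x0 ⇒ %r0
  rs@[8:6]=0x7 ⇒ %r7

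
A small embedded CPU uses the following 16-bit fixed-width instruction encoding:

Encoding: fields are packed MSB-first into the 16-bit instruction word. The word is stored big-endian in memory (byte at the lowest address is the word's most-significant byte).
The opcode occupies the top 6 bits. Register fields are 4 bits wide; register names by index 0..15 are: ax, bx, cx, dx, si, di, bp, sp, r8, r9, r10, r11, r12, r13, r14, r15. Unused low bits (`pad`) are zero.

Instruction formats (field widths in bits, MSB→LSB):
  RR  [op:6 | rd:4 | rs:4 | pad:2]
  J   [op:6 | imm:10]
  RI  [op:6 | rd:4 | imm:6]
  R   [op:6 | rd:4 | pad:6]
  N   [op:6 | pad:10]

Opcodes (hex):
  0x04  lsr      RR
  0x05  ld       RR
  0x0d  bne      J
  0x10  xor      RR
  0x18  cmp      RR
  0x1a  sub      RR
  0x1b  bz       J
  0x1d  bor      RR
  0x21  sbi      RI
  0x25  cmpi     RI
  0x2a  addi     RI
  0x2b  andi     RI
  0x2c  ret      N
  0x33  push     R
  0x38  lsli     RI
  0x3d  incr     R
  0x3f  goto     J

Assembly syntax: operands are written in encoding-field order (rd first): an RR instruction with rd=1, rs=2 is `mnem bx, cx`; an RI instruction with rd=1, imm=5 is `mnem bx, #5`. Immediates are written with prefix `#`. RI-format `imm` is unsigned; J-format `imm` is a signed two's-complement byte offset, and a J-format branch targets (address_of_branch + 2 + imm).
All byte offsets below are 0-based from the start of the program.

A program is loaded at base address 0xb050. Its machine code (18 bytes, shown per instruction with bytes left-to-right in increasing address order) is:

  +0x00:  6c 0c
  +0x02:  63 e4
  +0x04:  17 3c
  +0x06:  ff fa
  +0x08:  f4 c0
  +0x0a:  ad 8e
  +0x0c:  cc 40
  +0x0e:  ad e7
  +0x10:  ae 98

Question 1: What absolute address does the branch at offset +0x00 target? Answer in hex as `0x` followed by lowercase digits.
off 0x00: read 6c 0c as big → 0x6c0c
  top 6b → 0x1b → bz [J]
  imm@[9:0]=0xc ⇒ #12
  target = base 0xb050 + off 0x00 + 2 + imm 12 = 0xb05e

0xb05e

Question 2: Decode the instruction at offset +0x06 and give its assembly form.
goto #-6

+0x06: ff fa ⇒ word 0xfffa (big)
  opcode bits[15:10]=0x3f: goto/J
  imm: (w>>0)&0x3ff=0x3fa (s10→-6) → #-6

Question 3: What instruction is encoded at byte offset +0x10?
off 0x10: read ae 98 as big → 0xae98
  op=0xae98>>10=0x2b ⇒ andi (RI)
  rd@[9:6]=0xa ⇒ r10
  imm@[5:0]=0x18 ⇒ #24

andi r10, #24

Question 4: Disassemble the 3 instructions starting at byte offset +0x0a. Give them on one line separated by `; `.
andi bp, #14; push bx; andi sp, #39

[0a] ad 8e → 0xad8e
  top 6b → 0x2b → andi [RI]
  rd: (w>>6)&0xf=0x6 → bp
  imm: (w>>0)&0x3f=0xe → #14
[0c] cc 40 → 0xcc40
  top 6b → 0x33 → push [R]
  rd: (w>>6)&0xf=0x1 → bx
[0e] ad e7 → 0xade7
  top 6b → 0x2b → andi [RI]
  rd: (w>>6)&0xf=0x7 → sp
  imm: (w>>0)&0x3f=0x27 → #39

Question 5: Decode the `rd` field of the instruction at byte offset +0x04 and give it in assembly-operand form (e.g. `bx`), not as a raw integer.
r12

+0x04: 17 3c ⇒ word 0x173c (big)
  top 6b → 0x5 → ld [RR]
  [9:6] rd=12 = r12
  [5:2] rs=15 = r15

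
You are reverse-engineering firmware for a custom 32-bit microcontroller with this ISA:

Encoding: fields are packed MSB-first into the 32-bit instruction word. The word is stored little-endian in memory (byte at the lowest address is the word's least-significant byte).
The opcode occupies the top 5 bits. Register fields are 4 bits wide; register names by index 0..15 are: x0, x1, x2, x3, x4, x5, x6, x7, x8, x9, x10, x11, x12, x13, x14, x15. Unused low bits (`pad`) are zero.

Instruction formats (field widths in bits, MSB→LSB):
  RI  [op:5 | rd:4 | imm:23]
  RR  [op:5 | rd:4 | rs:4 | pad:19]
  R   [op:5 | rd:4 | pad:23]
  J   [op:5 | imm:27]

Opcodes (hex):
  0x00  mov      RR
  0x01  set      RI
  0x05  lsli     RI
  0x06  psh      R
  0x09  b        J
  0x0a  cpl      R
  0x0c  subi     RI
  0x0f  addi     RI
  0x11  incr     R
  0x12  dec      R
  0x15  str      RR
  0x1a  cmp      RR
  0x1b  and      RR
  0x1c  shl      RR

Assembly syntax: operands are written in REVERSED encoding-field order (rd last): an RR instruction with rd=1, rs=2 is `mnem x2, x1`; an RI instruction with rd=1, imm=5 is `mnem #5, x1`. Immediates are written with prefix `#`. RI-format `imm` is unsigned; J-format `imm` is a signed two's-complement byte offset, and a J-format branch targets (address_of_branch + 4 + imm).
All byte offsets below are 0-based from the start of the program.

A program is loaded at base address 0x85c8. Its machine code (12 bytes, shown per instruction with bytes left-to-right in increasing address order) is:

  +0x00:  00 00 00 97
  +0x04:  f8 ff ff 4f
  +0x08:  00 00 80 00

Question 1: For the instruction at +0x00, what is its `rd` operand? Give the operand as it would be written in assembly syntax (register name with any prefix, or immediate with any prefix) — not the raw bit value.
x14

[00] 00 00 00 97 → 0x97000000
  opcode bits[31:27]=0x12: dec/R
  rd@[26:23]=0xe ⇒ x14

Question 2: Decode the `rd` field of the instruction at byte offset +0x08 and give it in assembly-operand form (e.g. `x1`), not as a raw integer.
off 0x08: read 00 00 80 00 as little → 0x00800000
  op=0x00800000>>27=0x0 ⇒ mov (RR)
  rd@[26:23]=0x1 ⇒ x1
  rs@[22:19]=0x0 ⇒ x0

x1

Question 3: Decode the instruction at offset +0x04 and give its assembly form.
[04] f8 ff ff 4f → 0x4ffffff8
  op=0x4ffffff8>>27=0x9 ⇒ b (J)
  [26:0] imm=134217720 (s27→-8) = #-8

b #-8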